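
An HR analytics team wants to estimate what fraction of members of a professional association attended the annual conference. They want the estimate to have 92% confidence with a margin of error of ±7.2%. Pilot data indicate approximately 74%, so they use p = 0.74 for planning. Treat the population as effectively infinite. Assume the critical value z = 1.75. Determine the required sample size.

114

With p = 0.74, p(1−p) = 0.1924.
n = z²·p(1−p)/E² = 1.75² × 0.1924 / 0.072² = 3.0625 × 0.1924 / 0.005184 ≈ 113.66.
Rounding up gives n = 114.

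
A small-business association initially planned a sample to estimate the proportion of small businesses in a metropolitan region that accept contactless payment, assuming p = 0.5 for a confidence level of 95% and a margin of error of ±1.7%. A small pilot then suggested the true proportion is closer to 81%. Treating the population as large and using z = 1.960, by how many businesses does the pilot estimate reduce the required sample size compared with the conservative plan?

Conservative (p = 0.5): n = 1.960² × 0.25 / 0.017² ≈ 3323.18 → 3324.
Using p = 0.81: p(1−p) = 0.1539, so n = 1.960² × 0.1539 / 0.017² ≈ 2045.75 → 2046.
Reduction: 3324 − 2046 = 1278.

1278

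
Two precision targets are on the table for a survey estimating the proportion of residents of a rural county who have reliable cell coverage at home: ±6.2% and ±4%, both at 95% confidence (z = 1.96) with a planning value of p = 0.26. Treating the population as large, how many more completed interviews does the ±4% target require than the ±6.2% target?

269

At ±6.2%: n = 1.96² × 0.1924 / 0.062² ≈ 192.28 → 193.
At ±4%: n = 1.96² × 0.1924 / 0.040² ≈ 461.95 → 462.
Additional respondents: 462 − 193 = 269.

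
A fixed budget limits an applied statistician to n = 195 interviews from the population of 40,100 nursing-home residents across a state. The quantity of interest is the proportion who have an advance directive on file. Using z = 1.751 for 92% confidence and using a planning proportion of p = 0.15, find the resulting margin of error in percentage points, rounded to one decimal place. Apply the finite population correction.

Finite-population factor: (N−n)/(N−1) = (40100−195)/(40100−1) = 0.9952.
SE(p̂) = √[p(1−p)/n · (N−n)/(N−1)] = √[0.1275/195 × 0.9952] = 0.02551.
E = z × SE = 1.751 × 0.02551 = 0.04467 ≈ 4.5 percentage points.

4.5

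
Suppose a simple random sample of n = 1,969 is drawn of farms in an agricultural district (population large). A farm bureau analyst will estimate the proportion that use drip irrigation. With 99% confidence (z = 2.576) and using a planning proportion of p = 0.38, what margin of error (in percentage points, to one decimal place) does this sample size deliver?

SE(p̂) = √[p(1−p)/n] = √[0.2356/1969] = 0.01094.
E = z × SE = 2.576 × 0.01094 = 0.02818, or 2.8 percentage points.

2.8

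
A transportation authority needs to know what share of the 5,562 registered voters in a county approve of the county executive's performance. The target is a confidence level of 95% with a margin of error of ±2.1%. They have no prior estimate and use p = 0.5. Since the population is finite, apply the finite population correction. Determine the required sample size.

1566

For 95% confidence, z = 1.96.
Unadjusted: n₀ = 1.96² × 0.50 × 0.50 / 0.021² ≈ 2177.78, so n₀ = 2178.
Finite population correction with N = 5,562: n = n₀ / (1 + (n₀−1)/N) = 2178 / (1 + 2177/5562) = 2178 / 1.3914 ≈ 1565.32.
Rounding up, n = 1566.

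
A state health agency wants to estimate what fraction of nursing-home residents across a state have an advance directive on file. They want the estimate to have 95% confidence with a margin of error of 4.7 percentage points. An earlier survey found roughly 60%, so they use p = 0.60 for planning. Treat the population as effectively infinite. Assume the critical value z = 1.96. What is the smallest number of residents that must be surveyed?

With p = 0.60, p(1−p) = 0.2400.
n = z²·p(1−p)/E² = 1.96² × 0.2400 / 0.047² = 3.8416 × 0.2400 / 0.002209 ≈ 417.38.
Rounding up gives n = 418.

418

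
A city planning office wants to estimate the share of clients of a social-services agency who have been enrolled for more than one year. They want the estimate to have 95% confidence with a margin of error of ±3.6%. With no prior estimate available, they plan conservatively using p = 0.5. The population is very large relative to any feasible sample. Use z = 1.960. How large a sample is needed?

With p = 0.5, p(1−p) = 0.25.
n = z²·p(1−p)/E² = 1.960² × 0.2500 / 0.036² = 3.8416 × 0.2500 / 0.001296 ≈ 741.05.
Rounding up gives n = 742.

742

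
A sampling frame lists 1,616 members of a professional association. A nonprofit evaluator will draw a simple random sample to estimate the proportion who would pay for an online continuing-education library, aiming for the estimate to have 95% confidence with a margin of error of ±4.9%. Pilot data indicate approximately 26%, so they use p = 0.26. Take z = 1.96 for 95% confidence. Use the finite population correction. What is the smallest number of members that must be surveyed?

Unadjusted: n₀ = 1.96² × 0.26 × 0.74 / 0.049² ≈ 307.84, so n₀ = 308.
Finite population correction with N = 1,616: n = n₀ / (1 + (n₀−1)/N) = 308 / (1 + 307/1616) = 308 / 1.1900 ≈ 258.83.
Rounding up, n = 259.

259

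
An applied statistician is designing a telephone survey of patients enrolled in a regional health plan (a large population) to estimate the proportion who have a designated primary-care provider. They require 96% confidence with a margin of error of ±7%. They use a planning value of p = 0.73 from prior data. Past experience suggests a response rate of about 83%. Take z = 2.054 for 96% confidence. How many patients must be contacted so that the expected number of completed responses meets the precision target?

Completed interviews needed: n₀ = 2.054² × 0.1971 / 0.070² ≈ 169.70 → 170.
At an 83% response rate, contacts needed = 170 / 0.83 ≈ 204.82 → 205.

205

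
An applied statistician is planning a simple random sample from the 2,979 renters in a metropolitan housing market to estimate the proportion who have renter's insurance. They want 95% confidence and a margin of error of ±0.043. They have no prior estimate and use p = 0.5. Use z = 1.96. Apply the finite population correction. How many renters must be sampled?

Unadjusted: n₀ = 1.96² × 0.50 × 0.50 / 0.043² ≈ 519.42, so n₀ = 520.
Finite population correction with N = 2,979: n = n₀ / (1 + (n₀−1)/N) = 520 / (1 + 519/2979) = 520 / 1.1742 ≈ 442.85.
Rounding up, n = 443.

443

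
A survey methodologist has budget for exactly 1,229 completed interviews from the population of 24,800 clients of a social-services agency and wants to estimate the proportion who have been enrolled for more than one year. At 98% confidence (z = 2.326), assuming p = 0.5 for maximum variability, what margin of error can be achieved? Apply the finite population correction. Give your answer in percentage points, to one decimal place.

Finite-population factor: (N−n)/(N−1) = (24800−1229)/(24800−1) = 0.9505.
SE(p̂) = √[p(1−p)/n · (N−n)/(N−1)] = √[0.2500/1229 × 0.9505] = 0.01390.
E = z × SE = 2.326 × 0.01390 = 0.03234 ≈ 3.2 percentage points.

3.2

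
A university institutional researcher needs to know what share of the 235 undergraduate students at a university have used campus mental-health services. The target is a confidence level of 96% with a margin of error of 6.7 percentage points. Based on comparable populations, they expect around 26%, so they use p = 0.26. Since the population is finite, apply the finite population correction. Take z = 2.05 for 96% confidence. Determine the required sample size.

103

Unadjusted: n₀ = 2.05² × 0.26 × 0.74 / 0.067² ≈ 180.12, so n₀ = 181.
Finite population correction with N = 235: n = n₀ / (1 + (n₀−1)/N) = 181 / (1 + 180/235) = 181 / 1.7660 ≈ 102.49.
Rounding up, n = 103.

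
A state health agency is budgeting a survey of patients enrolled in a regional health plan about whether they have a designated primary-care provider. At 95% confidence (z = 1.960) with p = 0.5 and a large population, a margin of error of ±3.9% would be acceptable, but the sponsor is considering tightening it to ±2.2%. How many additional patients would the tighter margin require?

At ±3.9%: n = 1.960² × 0.2500 / 0.039² ≈ 631.43 → 632.
At ±2.2%: n = 1.960² × 0.2500 / 0.022² ≈ 1984.30 → 1985.
Additional respondents: 1985 − 632 = 1353.

1353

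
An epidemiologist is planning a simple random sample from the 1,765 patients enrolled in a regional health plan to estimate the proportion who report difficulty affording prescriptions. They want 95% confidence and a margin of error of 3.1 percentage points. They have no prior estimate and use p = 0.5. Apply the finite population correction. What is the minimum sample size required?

639

For 95% confidence, z = 1.96.
Unadjusted: n₀ = 1.96² × 0.50 × 0.50 / 0.031² ≈ 999.38, so n₀ = 1000.
Finite population correction with N = 1,765: n = n₀ / (1 + (n₀−1)/N) = 1000 / (1 + 999/1765) = 1000 / 1.5660 ≈ 638.57.
Rounding up, n = 639.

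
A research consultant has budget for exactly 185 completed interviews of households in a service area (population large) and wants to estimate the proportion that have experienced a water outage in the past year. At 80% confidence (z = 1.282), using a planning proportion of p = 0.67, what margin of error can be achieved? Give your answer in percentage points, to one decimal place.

4.4

SE(p̂) = √[p(1−p)/n] = √[0.2211/185] = 0.03457.
E = z × SE = 1.282 × 0.03457 = 0.04432, or 4.4 percentage points.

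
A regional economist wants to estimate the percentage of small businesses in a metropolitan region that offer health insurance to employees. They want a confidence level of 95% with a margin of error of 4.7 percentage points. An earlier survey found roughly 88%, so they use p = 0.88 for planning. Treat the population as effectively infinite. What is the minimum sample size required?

For 95% confidence, z = 1.96.
With p = 0.88, p(1−p) = 0.1056.
n = z²·p(1−p)/E² = 1.96² × 0.1056 / 0.047² = 3.8416 × 0.1056 / 0.002209 ≈ 183.65.
Rounding up gives n = 184.

184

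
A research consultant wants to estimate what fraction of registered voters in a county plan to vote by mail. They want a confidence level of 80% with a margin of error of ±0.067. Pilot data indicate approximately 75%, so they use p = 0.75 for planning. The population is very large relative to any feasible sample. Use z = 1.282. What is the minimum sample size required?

69

With p = 0.75, p(1−p) = 0.1875.
n = z²·p(1−p)/E² = 1.282² × 0.1875 / 0.067² = 1.6435 × 0.1875 / 0.004489 ≈ 68.65.
Rounding up gives n = 69.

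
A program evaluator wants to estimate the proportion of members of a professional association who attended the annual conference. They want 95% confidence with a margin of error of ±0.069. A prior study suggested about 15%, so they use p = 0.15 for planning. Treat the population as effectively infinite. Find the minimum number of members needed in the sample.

103

For 95% confidence, z = 1.96.
With p = 0.15, p(1−p) = 0.1275.
n = z²·p(1−p)/E² = 1.96² × 0.1275 / 0.069² = 3.8416 × 0.1275 / 0.004761 ≈ 102.88.
Rounding up gives n = 103.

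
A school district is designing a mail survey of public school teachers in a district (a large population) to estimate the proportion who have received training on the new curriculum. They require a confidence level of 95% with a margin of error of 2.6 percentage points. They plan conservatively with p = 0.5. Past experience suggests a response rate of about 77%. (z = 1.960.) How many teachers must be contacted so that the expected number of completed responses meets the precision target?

1846

Completed interviews needed: n₀ = 1.960² × 0.2500 / 0.026² ≈ 1420.71 → 1421.
At a 77% response rate, contacts needed = 1421 / 0.77 ≈ 1845.45 → 1846.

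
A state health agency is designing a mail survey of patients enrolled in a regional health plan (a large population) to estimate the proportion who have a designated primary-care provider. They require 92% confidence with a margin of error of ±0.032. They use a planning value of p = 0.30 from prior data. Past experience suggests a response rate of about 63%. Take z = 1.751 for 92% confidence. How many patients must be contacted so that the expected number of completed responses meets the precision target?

Completed interviews needed: n₀ = 1.751² × 0.2100 / 0.032² ≈ 628.77 → 629.
At a 63% response rate, contacts needed = 629 / 0.63 ≈ 998.41 → 999.

999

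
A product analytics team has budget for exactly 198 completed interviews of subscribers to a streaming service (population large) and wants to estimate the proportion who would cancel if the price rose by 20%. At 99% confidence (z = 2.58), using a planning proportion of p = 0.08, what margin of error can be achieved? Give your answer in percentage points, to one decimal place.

SE(p̂) = √[p(1−p)/n] = √[0.0736/198] = 0.01928.
E = z × SE = 2.58 × 0.01928 = 0.04974, or 5.0 percentage points.

5.0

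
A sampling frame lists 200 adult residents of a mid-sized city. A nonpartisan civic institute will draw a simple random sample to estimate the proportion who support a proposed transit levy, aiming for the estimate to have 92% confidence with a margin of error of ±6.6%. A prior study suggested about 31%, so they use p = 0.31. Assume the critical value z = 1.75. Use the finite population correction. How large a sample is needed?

Unadjusted: n₀ = 1.75² × 0.31 × 0.69 / 0.066² ≈ 150.38, so n₀ = 151.
Finite population correction with N = 200: n = n₀ / (1 + (n₀−1)/N) = 151 / (1 + 150/200) = 151 / 1.7500 ≈ 86.29.
Rounding up, n = 87.

87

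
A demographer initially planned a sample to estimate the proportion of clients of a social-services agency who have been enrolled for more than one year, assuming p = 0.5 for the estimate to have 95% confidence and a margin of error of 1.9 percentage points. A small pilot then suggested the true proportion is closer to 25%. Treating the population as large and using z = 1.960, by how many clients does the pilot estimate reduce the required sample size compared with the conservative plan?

Conservative (p = 0.5): n = 1.960² × 0.25 / 0.019² ≈ 2660.39 → 2661.
Using p = 0.25: p(1−p) = 0.1875, so n = 1.960² × 0.1875 / 0.019² ≈ 1995.29 → 1996.
Reduction: 2661 − 1996 = 665.

665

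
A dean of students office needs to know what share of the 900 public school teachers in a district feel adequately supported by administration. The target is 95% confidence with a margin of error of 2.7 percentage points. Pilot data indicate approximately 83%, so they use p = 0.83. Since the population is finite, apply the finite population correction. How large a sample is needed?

408

For 95% confidence, z = 1.960.
Unadjusted: n₀ = 1.960² × 0.83 × 0.17 / 0.027² ≈ 743.55, so n₀ = 744.
Finite population correction with N = 900: n = n₀ / (1 + (n₀−1)/N) = 744 / (1 + 743/900) = 744 / 1.8256 ≈ 407.55.
Rounding up, n = 408.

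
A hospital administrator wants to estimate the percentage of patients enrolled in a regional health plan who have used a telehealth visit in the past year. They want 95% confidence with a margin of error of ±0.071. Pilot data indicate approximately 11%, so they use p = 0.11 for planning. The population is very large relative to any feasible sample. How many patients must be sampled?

For 95% confidence, z = 1.960.
With p = 0.11, p(1−p) = 0.0979.
n = z²·p(1−p)/E² = 1.960² × 0.0979 / 0.071² = 3.8416 × 0.0979 / 0.005041 ≈ 74.61.
Rounding up gives n = 75.

75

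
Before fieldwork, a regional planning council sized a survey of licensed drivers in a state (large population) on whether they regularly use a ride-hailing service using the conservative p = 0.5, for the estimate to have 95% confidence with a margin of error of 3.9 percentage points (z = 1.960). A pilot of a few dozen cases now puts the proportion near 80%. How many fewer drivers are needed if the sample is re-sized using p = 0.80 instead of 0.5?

227

Conservative (p = 0.5): n = 1.960² × 0.25 / 0.039² ≈ 631.43 → 632.
Using p = 0.80: p(1−p) = 0.1600, so n = 1.960² × 0.1600 / 0.039² ≈ 404.11 → 405.
Reduction: 632 − 405 = 227.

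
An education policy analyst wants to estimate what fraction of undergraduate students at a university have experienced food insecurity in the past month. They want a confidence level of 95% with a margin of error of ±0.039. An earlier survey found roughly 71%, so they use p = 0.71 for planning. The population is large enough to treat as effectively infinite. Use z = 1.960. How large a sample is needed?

521

With p = 0.71, p(1−p) = 0.2059.
n = z²·p(1−p)/E² = 1.960² × 0.2059 / 0.039² = 3.8416 × 0.2059 / 0.001521 ≈ 520.04.
Rounding up gives n = 521.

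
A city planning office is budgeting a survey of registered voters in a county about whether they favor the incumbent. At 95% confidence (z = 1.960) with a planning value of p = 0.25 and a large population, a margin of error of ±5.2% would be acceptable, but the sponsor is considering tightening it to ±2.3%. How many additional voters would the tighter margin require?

At ±5.2%: n = 1.960² × 0.1875 / 0.052² ≈ 266.38 → 267.
At ±2.3%: n = 1.960² × 0.1875 / 0.023² ≈ 1361.63 → 1362.
Additional respondents: 1362 − 267 = 1095.

1095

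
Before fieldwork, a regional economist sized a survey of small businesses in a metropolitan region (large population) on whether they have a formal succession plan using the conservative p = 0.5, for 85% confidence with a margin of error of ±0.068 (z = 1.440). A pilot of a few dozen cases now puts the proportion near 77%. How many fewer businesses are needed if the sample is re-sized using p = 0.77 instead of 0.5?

33

Conservative (p = 0.5): n = 1.440² × 0.25 / 0.068² ≈ 112.11 → 113.
Using p = 0.77: p(1−p) = 0.1771, so n = 1.440² × 0.1771 / 0.068² ≈ 79.42 → 80.
Reduction: 113 − 80 = 33.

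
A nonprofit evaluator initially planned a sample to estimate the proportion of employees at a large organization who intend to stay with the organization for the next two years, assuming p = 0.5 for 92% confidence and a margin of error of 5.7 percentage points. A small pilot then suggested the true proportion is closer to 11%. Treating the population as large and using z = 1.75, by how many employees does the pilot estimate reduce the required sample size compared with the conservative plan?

143

Conservative (p = 0.5): n = 1.75² × 0.25 / 0.057² ≈ 235.65 → 236.
Using p = 0.11: p(1−p) = 0.0979, so n = 1.75² × 0.0979 / 0.057² ≈ 92.28 → 93.
Reduction: 236 − 93 = 143.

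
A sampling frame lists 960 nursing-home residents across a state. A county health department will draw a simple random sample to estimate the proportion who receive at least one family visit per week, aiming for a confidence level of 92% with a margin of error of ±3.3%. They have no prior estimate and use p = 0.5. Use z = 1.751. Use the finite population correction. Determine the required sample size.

407

Unadjusted: n₀ = 1.751² × 0.50 × 0.50 / 0.033² ≈ 703.86, so n₀ = 704.
Finite population correction with N = 960: n = n₀ / (1 + (n₀−1)/N) = 704 / (1 + 703/960) = 704 / 1.7323 ≈ 406.40.
Rounding up, n = 407.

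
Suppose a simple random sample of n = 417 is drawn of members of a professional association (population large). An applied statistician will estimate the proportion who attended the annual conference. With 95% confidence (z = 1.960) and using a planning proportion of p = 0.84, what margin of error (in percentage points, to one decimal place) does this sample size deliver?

SE(p̂) = √[p(1−p)/n] = √[0.1344/417] = 0.01795.
E = z × SE = 1.960 × 0.01795 = 0.03519, or 3.5 percentage points.

3.5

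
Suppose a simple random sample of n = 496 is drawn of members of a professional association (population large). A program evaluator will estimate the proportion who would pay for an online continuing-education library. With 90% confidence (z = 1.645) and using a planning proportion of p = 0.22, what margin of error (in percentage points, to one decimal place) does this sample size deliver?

SE(p̂) = √[p(1−p)/n] = √[0.1716/496] = 0.01860.
E = z × SE = 1.645 × 0.01860 = 0.03060, or 3.1 percentage points.

3.1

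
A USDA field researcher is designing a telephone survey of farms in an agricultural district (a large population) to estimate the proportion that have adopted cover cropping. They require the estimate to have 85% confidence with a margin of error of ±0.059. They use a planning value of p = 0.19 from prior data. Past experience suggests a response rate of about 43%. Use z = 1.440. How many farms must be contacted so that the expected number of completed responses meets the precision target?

Completed interviews needed: n₀ = 1.440² × 0.1539 / 0.059² ≈ 91.68 → 92.
At a 43% response rate, contacts needed = 92 / 0.43 ≈ 213.95 → 214.

214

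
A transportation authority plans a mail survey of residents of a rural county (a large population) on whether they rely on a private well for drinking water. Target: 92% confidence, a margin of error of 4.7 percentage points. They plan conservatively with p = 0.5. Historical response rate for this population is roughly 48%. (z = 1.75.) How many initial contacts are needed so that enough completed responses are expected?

Completed interviews needed: n₀ = 1.75² × 0.2500 / 0.047² ≈ 346.59 → 347.
At a 48% response rate, contacts needed = 347 / 0.48 ≈ 722.92 → 723.

723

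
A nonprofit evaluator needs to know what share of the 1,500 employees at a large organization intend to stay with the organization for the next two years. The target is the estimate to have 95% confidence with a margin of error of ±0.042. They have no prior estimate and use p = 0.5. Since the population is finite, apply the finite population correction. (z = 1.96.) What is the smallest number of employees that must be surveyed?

Unadjusted: n₀ = 1.96² × 0.50 × 0.50 / 0.042² ≈ 544.44, so n₀ = 545.
Finite population correction with N = 1,500: n = n₀ / (1 + (n₀−1)/N) = 545 / (1 + 544/1500) = 545 / 1.3627 ≈ 399.95.
Rounding up, n = 400.

400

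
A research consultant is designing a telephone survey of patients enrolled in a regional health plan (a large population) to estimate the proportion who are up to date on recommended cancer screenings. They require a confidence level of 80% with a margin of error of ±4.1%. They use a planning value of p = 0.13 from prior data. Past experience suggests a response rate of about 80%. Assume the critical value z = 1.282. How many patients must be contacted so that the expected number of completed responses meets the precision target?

Completed interviews needed: n₀ = 1.282² × 0.1131 / 0.041² ≈ 110.58 → 111.
At an 80% response rate, contacts needed = 111 / 0.80 ≈ 138.75 → 139.

139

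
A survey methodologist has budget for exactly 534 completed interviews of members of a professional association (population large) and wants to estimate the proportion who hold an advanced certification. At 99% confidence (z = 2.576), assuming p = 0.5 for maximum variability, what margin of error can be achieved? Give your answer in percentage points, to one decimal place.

5.6

SE(p̂) = √[p(1−p)/n] = √[0.2500/534] = 0.02164.
E = z × SE = 2.576 × 0.02164 = 0.05574, or 5.6 percentage points.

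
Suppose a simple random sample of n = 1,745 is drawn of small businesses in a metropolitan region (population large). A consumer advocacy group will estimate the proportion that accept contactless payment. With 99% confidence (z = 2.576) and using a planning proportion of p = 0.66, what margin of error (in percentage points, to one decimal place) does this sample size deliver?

SE(p̂) = √[p(1−p)/n] = √[0.2244/1745] = 0.01134.
E = z × SE = 2.576 × 0.01134 = 0.02921, or 2.9 percentage points.

2.9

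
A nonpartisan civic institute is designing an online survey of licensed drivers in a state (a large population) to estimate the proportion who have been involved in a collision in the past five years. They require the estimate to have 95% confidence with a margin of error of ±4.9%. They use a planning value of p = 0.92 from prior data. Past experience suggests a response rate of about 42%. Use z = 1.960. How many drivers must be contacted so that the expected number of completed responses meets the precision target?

Completed interviews needed: n₀ = 1.960² × 0.0736 / 0.049² ≈ 117.76 → 118.
At a 42% response rate, contacts needed = 118 / 0.42 ≈ 280.95 → 281.

281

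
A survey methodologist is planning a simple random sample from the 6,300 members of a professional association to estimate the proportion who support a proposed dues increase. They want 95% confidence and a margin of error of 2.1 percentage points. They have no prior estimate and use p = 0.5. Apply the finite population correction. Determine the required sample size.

For 95% confidence, z = 1.960.
Unadjusted: n₀ = 1.960² × 0.50 × 0.50 / 0.021² ≈ 2177.78, so n₀ = 2178.
Finite population correction with N = 6,300: n = n₀ / (1 + (n₀−1)/N) = 2178 / (1 + 2177/6300) = 2178 / 1.3456 ≈ 1618.66.
Rounding up, n = 1619.

1619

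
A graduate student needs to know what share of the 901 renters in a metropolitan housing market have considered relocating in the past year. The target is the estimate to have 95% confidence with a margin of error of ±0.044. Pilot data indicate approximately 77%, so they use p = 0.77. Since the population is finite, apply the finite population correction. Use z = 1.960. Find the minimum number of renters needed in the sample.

254

Unadjusted: n₀ = 1.960² × 0.77 × 0.23 / 0.044² ≈ 351.42, so n₀ = 352.
Finite population correction with N = 901: n = n₀ / (1 + (n₀−1)/N) = 352 / (1 + 351/901) = 352 / 1.3896 ≈ 253.32.
Rounding up, n = 254.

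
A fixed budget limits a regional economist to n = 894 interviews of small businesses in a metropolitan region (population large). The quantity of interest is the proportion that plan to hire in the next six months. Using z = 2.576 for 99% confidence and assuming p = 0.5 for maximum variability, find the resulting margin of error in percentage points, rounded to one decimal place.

4.3

SE(p̂) = √[p(1−p)/n] = √[0.2500/894] = 0.01672.
E = z × SE = 2.576 × 0.01672 = 0.04308, or 4.3 percentage points.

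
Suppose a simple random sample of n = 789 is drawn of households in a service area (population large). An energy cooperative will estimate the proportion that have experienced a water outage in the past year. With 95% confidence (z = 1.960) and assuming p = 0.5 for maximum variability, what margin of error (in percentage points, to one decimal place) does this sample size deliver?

3.5

SE(p̂) = √[p(1−p)/n] = √[0.2500/789] = 0.01780.
E = z × SE = 1.960 × 0.01780 = 0.03489, or 3.5 percentage points.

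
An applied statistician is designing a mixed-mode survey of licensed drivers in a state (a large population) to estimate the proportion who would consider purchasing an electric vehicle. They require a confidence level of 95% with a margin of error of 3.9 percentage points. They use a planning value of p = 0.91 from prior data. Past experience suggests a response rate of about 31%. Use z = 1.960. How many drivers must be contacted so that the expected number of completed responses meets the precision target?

668

Completed interviews needed: n₀ = 1.960² × 0.0819 / 0.039² ≈ 206.86 → 207.
At a 31% response rate, contacts needed = 207 / 0.31 ≈ 667.74 → 668.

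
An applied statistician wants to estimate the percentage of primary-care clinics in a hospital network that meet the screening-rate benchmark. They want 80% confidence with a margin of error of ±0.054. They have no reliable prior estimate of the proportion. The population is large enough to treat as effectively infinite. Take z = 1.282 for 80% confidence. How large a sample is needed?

With no prior estimate, use p = 0.5, giving p(1−p) = 0.25.
n = z²·p(1−p)/E² = 1.282² × 0.2500 / 0.054² = 1.6435 × 0.2500 / 0.002916 ≈ 140.91.
Rounding up gives n = 141.

141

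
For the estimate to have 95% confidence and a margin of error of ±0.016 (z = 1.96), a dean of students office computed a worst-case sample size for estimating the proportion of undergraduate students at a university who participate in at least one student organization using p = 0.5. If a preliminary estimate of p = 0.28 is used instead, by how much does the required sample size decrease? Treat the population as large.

726

Conservative (p = 0.5): n = 1.96² × 0.25 / 0.016² ≈ 3751.56 → 3752.
Using p = 0.28: p(1−p) = 0.2016, so n = 1.96² × 0.2016 / 0.016² ≈ 3025.26 → 3026.
Reduction: 3752 − 3026 = 726.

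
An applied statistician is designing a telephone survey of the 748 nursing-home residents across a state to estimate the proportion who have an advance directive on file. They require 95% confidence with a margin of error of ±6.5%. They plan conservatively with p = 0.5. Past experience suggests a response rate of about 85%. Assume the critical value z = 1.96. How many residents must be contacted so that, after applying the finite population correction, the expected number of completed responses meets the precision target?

206

Completed interviews needed (unadjusted): n₀ = 1.96² × 0.2500 / 0.065² ≈ 227.31 → 228.
FPC for N = 748: n = 228 / (1 + 227/748) = 228 / 1.3035 ≈ 174.92 → 175.
At an 85% response rate, contacts needed = 175 / 0.85 ≈ 205.88 → 206.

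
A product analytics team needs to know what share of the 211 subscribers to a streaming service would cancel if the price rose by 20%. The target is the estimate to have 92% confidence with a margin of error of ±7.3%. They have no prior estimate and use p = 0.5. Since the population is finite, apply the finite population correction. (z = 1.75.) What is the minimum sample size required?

86

Unadjusted: n₀ = 1.75² × 0.50 × 0.50 / 0.073² ≈ 143.67, so n₀ = 144.
Finite population correction with N = 211: n = n₀ / (1 + (n₀−1)/N) = 144 / (1 + 143/211) = 144 / 1.6777 ≈ 85.83.
Rounding up, n = 86.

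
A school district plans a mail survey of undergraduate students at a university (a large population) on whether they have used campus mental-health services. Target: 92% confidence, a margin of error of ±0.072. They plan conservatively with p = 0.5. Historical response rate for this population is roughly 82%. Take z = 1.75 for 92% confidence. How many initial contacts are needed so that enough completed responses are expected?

181

Completed interviews needed: n₀ = 1.75² × 0.2500 / 0.072² ≈ 147.69 → 148.
At an 82% response rate, contacts needed = 148 / 0.82 ≈ 180.49 → 181.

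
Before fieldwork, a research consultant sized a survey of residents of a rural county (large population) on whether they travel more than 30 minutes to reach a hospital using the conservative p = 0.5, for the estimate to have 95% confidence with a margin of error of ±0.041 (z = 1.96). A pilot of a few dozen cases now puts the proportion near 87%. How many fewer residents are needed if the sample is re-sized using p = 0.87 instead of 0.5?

Conservative (p = 0.5): n = 1.96² × 0.25 / 0.041² ≈ 571.33 → 572.
Using p = 0.87: p(1−p) = 0.1131, so n = 1.96² × 0.1131 / 0.041² ≈ 258.47 → 259.
Reduction: 572 − 259 = 313.

313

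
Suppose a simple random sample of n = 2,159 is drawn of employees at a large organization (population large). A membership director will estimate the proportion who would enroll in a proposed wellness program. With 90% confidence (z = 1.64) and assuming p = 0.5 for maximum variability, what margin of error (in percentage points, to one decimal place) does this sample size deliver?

SE(p̂) = √[p(1−p)/n] = √[0.2500/2159] = 0.01076.
E = z × SE = 1.64 × 0.01076 = 0.01765, or 1.8 percentage points.

1.8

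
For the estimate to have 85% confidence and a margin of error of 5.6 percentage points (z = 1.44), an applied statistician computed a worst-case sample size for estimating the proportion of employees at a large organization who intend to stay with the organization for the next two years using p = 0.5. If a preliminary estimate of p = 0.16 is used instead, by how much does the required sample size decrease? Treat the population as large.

77

Conservative (p = 0.5): n = 1.44² × 0.25 / 0.056² ≈ 165.31 → 166.
Using p = 0.16: p(1−p) = 0.1344, so n = 1.44² × 0.1344 / 0.056² ≈ 88.87 → 89.
Reduction: 166 − 89 = 77.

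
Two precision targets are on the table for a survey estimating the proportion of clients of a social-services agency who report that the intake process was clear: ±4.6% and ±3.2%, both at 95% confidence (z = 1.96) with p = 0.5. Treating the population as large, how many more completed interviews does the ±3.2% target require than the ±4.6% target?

484

At ±4.6%: n = 1.96² × 0.2500 / 0.046² ≈ 453.88 → 454.
At ±3.2%: n = 1.96² × 0.2500 / 0.032² ≈ 937.89 → 938.
Additional respondents: 938 − 454 = 484.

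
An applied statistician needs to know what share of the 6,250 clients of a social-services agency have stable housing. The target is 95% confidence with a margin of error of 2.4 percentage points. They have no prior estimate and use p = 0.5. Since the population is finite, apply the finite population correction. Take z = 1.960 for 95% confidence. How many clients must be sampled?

Unadjusted: n₀ = 1.960² × 0.50 × 0.50 / 0.024² ≈ 1667.36, so n₀ = 1668.
Finite population correction with N = 6,250: n = n₀ / (1 + (n₀−1)/N) = 1668 / (1 + 1667/6250) = 1668 / 1.2667 ≈ 1316.79.
Rounding up, n = 1317.

1317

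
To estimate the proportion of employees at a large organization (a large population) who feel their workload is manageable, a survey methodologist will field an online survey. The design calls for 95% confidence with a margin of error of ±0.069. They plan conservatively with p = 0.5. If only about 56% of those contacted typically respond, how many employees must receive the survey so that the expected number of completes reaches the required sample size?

For 95% confidence, z = 1.960.
Completed interviews needed: n₀ = 1.960² × 0.2500 / 0.069² ≈ 201.72 → 202.
At a 56% response rate, contacts needed = 202 / 0.56 ≈ 360.71 → 361.

361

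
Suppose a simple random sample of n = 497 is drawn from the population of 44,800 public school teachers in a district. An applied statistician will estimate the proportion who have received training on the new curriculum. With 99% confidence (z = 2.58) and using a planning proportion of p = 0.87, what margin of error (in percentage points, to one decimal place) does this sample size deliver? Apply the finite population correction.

3.9

Finite-population factor: (N−n)/(N−1) = (44800−497)/(44800−1) = 0.9889.
SE(p̂) = √[p(1−p)/n · (N−n)/(N−1)] = √[0.1131/497 × 0.9889] = 0.01500.
E = z × SE = 2.58 × 0.01500 = 0.03870 ≈ 3.9 percentage points.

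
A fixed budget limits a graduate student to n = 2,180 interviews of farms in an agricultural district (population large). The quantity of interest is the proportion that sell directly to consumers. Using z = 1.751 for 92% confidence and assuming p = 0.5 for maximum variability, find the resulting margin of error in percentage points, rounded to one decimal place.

SE(p̂) = √[p(1−p)/n] = √[0.2500/2180] = 0.01071.
E = z × SE = 1.751 × 0.01071 = 0.01875, or 1.9 percentage points.

1.9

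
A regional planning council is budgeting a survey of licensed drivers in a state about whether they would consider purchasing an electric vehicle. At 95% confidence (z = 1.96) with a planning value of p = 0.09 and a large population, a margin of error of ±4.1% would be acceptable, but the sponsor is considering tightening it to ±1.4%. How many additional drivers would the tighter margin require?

At ±4.1%: n = 1.96² × 0.0819 / 0.041² ≈ 187.17 → 188.
At ±1.4%: n = 1.96² × 0.0819 / 0.014² ≈ 1605.24 → 1606.
Additional respondents: 1606 − 188 = 1418.

1418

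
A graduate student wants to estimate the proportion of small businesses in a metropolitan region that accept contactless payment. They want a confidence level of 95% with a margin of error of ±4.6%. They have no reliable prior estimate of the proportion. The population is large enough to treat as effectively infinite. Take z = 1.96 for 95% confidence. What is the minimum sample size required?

454

With no prior estimate, use p = 0.5, giving p(1−p) = 0.25.
n = z²·p(1−p)/E² = 1.96² × 0.2500 / 0.046² = 3.8416 × 0.2500 / 0.002116 ≈ 453.88.
Rounding up gives n = 454.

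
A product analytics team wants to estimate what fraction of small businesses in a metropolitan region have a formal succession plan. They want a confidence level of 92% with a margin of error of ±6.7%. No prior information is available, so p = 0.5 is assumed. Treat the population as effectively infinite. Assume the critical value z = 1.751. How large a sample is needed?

With p = 0.5, p(1−p) = 0.25.
n = z²·p(1−p)/E² = 1.751² × 0.2500 / 0.067² = 3.0660 × 0.2500 / 0.004489 ≈ 170.75.
Rounding up gives n = 171.

171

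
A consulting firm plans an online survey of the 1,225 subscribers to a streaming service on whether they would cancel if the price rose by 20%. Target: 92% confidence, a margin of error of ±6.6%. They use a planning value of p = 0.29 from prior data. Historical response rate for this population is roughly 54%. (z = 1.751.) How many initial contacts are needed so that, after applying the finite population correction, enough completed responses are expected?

241

Completed interviews needed (unadjusted): n₀ = 1.751² × 0.2059 / 0.066² ≈ 144.92 → 145.
FPC for N = 1,225: n = 145 / (1 + 144/1225) = 145 / 1.1176 ≈ 129.75 → 130.
At a 54% response rate, contacts needed = 130 / 0.54 ≈ 240.74 → 241.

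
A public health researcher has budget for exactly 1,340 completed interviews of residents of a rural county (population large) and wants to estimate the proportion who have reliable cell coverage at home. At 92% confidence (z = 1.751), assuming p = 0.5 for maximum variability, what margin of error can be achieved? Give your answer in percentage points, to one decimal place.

SE(p̂) = √[p(1−p)/n] = √[0.2500/1340] = 0.01366.
E = z × SE = 1.751 × 0.01366 = 0.02392, or 2.4 percentage points.

2.4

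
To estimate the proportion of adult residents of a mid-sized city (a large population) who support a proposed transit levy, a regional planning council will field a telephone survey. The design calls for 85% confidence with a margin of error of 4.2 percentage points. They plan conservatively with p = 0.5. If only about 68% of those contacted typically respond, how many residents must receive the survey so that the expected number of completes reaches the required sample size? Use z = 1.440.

433

Completed interviews needed: n₀ = 1.440² × 0.2500 / 0.042² ≈ 293.88 → 294.
At a 68% response rate, contacts needed = 294 / 0.68 ≈ 432.35 → 433.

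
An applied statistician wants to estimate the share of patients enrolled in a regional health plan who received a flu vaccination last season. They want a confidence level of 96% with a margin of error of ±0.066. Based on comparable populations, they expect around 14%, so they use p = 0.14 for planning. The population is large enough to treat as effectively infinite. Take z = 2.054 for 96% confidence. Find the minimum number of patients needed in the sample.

117

With p = 0.14, p(1−p) = 0.1204.
n = z²·p(1−p)/E² = 2.054² × 0.1204 / 0.066² = 4.2189 × 0.1204 / 0.004356 ≈ 116.61.
Rounding up gives n = 117.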